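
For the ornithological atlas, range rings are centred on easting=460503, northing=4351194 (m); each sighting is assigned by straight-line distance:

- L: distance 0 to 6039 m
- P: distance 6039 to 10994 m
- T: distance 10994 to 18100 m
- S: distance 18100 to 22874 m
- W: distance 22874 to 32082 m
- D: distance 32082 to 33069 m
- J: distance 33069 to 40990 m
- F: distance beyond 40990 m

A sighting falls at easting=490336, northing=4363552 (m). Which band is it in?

D

Distance = √((490336−460503)² + (4363552−4351194)²) = √(890007889.000 + 152720164.000) = 32291.300 m.
32082 ≤ 32291.300 < 33069 → D.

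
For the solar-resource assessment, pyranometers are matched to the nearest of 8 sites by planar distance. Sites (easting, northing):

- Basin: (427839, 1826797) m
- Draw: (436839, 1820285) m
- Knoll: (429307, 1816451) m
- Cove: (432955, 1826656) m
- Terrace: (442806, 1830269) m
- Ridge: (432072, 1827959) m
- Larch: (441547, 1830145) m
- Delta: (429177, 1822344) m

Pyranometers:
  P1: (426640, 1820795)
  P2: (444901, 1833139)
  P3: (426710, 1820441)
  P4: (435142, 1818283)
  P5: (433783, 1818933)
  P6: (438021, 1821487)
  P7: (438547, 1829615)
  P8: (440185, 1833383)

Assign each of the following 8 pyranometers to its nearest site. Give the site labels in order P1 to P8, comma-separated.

P1 → Delta (d²=8835770.00)
P2 → Terrace (d²=12625925.00)
P3 → Delta (d²=9707498.00)
P4 → Draw (d²=6887813.00)
P5 → Draw (d²=11167040.00)
P6 → Draw (d²=2841928.00)
P7 → Larch (d²=9280900.00)
P8 → Larch (d²=12339688.00)

Delta, Terrace, Delta, Draw, Draw, Draw, Larch, Larch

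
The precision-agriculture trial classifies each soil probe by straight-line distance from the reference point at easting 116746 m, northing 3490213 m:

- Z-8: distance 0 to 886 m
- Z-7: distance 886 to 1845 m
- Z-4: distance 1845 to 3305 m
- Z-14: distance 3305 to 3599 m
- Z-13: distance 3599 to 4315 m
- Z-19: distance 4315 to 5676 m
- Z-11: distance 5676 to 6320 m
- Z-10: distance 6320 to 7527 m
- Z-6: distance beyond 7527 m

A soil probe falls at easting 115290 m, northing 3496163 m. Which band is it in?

Z-11

Distance = √((115290−116746)² + (3496163−3490213)²) = √(2119936.000 + 35402500.000) = 6125.556 m.
5676 ≤ 6125.556 < 6320 → Z-11.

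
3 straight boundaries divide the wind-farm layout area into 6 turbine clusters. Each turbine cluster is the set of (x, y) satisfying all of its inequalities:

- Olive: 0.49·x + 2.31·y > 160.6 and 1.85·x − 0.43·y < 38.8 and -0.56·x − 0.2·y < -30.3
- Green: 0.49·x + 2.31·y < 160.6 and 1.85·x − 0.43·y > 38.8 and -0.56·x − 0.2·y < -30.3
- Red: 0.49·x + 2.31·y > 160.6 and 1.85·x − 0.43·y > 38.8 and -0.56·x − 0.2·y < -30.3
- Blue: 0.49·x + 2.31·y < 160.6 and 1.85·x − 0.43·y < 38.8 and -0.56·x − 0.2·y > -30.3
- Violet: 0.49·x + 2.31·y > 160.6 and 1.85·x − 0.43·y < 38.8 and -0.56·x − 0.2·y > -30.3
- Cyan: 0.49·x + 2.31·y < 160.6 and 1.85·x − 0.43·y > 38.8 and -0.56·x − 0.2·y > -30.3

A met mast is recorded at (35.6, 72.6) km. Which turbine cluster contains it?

0.49·35.6 + 2.31·72.6 = 185.150, which is > 160.6
1.85·35.6 − 0.43·72.6 = 34.642, which is < 38.8
-0.56·35.6 − 0.2·72.6 = -34.456, which is < -30.3
This sign pattern matches Olive.

Olive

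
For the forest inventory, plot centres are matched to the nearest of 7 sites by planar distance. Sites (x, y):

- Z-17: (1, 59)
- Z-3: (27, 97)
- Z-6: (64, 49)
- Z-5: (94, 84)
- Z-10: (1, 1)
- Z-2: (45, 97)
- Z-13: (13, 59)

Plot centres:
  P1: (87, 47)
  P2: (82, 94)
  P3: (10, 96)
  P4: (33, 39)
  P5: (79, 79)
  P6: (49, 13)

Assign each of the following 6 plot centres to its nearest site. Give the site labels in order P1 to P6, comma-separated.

P1 → Z-6 (d²=533.00)
P2 → Z-5 (d²=244.00)
P3 → Z-3 (d²=290.00)
P4 → Z-13 (d²=800.00)
P5 → Z-5 (d²=250.00)
P6 → Z-6 (d²=1521.00)

Z-6, Z-5, Z-3, Z-13, Z-5, Z-6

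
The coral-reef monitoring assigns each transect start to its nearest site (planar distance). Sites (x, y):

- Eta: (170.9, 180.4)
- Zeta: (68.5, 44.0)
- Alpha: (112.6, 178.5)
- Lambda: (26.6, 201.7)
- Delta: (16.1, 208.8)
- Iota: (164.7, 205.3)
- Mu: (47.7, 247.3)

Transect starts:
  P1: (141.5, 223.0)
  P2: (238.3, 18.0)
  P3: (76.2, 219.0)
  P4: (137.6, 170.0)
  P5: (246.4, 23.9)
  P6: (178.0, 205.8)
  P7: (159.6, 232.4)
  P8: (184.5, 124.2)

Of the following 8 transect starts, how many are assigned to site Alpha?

P1 → Iota
P2 → Zeta
P3 → Mu
P4 → Alpha
P5 → Eta
P6 → Iota
P7 → Iota
P8 → Eta
1 of the 8 goes to Alpha.

1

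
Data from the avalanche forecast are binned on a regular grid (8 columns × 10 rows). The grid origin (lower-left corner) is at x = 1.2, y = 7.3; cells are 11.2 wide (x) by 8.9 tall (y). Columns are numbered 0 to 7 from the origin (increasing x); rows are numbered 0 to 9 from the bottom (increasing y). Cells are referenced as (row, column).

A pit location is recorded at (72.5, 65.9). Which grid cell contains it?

Column index: ⌊(72.5 − 1.2) / 11.2⌋ = ⌊6.366⌋ = 6
Row offset from origin: ⌊(65.9 − 7.3) / 8.9⌋ = ⌊6.584⌋ = 6 → row 6

(6, 6)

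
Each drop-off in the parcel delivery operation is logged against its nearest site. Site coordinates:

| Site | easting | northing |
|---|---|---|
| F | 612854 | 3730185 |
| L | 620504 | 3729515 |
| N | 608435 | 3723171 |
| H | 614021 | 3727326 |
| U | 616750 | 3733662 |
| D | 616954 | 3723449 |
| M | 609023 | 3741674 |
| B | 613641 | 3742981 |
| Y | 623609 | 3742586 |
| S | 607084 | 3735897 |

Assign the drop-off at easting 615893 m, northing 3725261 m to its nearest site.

D

Squared distances to each site:
F: 33481297.000; L: 39357837.000; N: 59989864.000; H: 7768609.000; U: 71311250.000; D: 4409065.000; M: 316583469.000; B: 319069904.000; Y: 359692281.000; S: 190722977.000.
Minimum at D.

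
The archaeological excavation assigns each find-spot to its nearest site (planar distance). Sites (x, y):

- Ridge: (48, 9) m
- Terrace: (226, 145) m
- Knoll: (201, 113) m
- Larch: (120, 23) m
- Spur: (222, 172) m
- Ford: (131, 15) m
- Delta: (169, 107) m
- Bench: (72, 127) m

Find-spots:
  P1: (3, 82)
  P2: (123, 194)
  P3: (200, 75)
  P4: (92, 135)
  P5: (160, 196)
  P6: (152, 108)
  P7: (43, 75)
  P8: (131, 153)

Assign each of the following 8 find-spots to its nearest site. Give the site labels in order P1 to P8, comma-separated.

Bench, Bench, Knoll, Bench, Spur, Delta, Bench, Delta

P1 → Bench (d²=6786.00)
P2 → Bench (d²=7090.00)
P3 → Knoll (d²=1445.00)
P4 → Bench (d²=464.00)
P5 → Spur (d²=4420.00)
P6 → Delta (d²=290.00)
P7 → Bench (d²=3545.00)
P8 → Delta (d²=3560.00)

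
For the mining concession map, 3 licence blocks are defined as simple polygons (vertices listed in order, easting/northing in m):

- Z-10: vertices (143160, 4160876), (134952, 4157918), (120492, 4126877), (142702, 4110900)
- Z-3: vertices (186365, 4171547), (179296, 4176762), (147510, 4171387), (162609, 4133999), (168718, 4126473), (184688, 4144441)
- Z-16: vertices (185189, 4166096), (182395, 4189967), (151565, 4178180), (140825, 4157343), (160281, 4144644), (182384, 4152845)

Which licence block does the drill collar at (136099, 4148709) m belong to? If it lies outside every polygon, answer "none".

Z-10

Cast a ray rightward from (136099, 4148709). For each polygon, the edges (by vertex number in listed order) whose endpoints lie on opposite sides of northing = 4148709, where each meets that height, and whether that is right or left of the point:
Z-10: 2–3 at easting≈130662.1 (left), 4–1 at easting≈143048.5 (right) → 1 crossing.
Z-3: 3–4 at easting≈156668.4 (right), 6–1 at easting≈184952.1 (right) → 2 crossings.
Z-16: 4–5 at easting≈154053.1 (right), 5–6 at easting≈171236.8 (right) → 2 crossings.
Only Z-10 has an odd count, so the point is inside Z-10.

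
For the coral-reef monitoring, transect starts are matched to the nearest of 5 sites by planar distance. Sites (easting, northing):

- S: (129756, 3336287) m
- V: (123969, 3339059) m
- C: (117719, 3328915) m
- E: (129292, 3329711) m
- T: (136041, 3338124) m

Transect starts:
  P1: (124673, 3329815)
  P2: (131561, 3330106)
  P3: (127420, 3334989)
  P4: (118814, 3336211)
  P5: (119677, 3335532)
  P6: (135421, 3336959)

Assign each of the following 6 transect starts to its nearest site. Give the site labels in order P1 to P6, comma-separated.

E, E, S, V, V, T

P1 → E (d²=21345977.00)
P2 → E (d²=5304386.00)
P3 → S (d²=7141700.00)
P4 → V (d²=34685129.00)
P5 → V (d²=30860993.00)
P6 → T (d²=1741625.00)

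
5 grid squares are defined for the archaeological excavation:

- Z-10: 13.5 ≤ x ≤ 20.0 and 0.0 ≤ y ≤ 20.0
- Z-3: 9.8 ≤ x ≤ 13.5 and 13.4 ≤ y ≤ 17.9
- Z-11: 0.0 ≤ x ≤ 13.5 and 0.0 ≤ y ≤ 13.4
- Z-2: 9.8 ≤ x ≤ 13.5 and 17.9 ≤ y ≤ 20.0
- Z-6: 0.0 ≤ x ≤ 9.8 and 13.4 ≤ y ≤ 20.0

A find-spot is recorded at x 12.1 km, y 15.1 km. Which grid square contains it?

Z-3

The point has x = 12.1 and y = 15.1.
Only Z-3 satisfies 9.8 ≤ x ≤ 13.5 and 13.4 ≤ y ≤ 17.9.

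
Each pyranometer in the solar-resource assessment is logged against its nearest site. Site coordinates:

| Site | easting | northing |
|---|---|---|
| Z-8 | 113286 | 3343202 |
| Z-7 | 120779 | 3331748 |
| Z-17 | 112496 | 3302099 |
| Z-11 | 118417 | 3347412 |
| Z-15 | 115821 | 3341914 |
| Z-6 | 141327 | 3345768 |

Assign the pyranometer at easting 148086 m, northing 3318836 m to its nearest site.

Squared distances to each site:
Z-8: 1804741956.000; Z-7: 912391993.000; Z-17: 1546775269.000; Z-11: 1696837337.000; Z-15: 1573624309.000; Z-6: 771016705.000.
Minimum at Z-6.

Z-6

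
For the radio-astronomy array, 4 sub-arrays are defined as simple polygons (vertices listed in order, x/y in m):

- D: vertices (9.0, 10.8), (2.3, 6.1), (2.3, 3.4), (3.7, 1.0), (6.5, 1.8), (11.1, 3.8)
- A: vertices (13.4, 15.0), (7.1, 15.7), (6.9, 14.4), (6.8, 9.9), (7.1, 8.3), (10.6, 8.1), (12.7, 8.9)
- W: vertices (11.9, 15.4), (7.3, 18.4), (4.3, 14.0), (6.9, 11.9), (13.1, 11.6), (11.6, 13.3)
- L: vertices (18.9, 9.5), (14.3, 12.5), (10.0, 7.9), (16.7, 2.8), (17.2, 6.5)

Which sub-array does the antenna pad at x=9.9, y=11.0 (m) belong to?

Cast a ray rightward from (9.9, 11.0). For each polygon, the edges (by vertex number in listed order) whose endpoints lie on opposite sides of y = 11.0, where each meets that height, and whether that is right or left of the point:
D: no edge straddles that height → 0 crossings.
A: 3–4 at x≈6.82 (left), 7–1 at x≈12.94 (right) → 1 crossing.
W: no edge straddles that height → 0 crossings.
L: 1–2 at x≈16.60 (right), 2–3 at x≈12.90 (right) → 2 crossings.
Only A has an odd count, so the point is inside A.

A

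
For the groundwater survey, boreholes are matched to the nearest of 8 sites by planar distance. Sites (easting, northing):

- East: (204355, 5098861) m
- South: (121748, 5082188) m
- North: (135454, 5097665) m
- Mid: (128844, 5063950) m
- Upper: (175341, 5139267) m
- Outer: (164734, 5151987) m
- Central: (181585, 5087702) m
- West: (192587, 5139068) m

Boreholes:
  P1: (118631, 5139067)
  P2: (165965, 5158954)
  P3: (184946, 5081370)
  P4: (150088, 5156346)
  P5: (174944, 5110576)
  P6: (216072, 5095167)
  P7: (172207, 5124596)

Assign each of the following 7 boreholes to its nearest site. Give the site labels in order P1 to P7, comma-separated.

North, Outer, Central, Outer, Central, East, Upper

P1 → North (d²=1997138933.00)
P2 → Outer (d²=50054450.00)
P3 → Central (d²=51390545.00)
P4 → Outer (d²=233506197.00)
P5 → Central (d²=567322757.00)
P6 → East (d²=150933725.00)
P7 → Upper (d²=225060197.00)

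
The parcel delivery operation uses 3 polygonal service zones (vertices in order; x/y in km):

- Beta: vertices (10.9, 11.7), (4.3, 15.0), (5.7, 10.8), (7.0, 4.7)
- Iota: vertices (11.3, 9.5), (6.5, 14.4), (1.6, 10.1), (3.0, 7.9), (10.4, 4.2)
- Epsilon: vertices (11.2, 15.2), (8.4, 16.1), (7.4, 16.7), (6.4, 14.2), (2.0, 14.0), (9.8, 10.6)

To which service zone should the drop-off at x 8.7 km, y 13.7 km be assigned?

Epsilon

Cast a ray rightward from (8.7, 13.7). For each polygon, the edges (by vertex number in listed order) whose endpoints lie on opposite sides of y = 13.7, where each meets that height, and whether that is right or left of the point:
Beta: 1–2 at x≈6.90 (left), 2–3 at x≈4.73 (left) → 0 crossings.
Iota: 1–2 at x≈7.19 (left), 2–3 at x≈5.70 (left) → 0 crossings.
Epsilon: 5–6 at x≈2.69 (left), 6–1 at x≈10.74 (right) → 1 crossing.
Only Epsilon has an odd count, so the point is inside Epsilon.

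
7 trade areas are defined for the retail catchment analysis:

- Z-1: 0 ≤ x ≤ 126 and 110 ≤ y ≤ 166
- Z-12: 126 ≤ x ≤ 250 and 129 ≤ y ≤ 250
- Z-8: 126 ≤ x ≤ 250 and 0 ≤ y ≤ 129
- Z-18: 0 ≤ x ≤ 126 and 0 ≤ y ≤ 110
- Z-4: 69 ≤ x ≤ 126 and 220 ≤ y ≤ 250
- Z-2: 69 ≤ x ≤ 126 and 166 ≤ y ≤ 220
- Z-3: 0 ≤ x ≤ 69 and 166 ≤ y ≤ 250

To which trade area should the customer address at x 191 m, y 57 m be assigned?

Z-8

The point has x = 191 and y = 57.
Only Z-8 satisfies 126 ≤ x ≤ 250 and 0 ≤ y ≤ 129.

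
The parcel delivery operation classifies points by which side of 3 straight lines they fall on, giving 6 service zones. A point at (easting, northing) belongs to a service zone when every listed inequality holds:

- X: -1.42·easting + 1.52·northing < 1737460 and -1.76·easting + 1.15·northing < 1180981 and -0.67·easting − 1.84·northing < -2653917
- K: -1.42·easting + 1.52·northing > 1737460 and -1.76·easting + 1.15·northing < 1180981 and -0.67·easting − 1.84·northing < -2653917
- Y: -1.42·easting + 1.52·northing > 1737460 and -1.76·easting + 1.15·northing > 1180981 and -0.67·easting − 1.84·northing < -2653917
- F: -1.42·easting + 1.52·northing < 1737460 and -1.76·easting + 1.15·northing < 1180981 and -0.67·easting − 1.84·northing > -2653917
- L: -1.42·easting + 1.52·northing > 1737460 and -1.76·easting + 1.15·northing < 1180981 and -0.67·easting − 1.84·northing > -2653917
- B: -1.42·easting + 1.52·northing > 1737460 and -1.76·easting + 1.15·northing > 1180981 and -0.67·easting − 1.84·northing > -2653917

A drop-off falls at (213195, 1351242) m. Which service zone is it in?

-1.42·213195 + 1.52·1351242 = 1751150.940, which is > 1737460
-1.76·213195 + 1.15·1351242 = 1178705.100, which is < 1180981
-0.67·213195 − 1.84·1351242 = -2629125.930, which is > -2653917
This sign pattern matches L.

L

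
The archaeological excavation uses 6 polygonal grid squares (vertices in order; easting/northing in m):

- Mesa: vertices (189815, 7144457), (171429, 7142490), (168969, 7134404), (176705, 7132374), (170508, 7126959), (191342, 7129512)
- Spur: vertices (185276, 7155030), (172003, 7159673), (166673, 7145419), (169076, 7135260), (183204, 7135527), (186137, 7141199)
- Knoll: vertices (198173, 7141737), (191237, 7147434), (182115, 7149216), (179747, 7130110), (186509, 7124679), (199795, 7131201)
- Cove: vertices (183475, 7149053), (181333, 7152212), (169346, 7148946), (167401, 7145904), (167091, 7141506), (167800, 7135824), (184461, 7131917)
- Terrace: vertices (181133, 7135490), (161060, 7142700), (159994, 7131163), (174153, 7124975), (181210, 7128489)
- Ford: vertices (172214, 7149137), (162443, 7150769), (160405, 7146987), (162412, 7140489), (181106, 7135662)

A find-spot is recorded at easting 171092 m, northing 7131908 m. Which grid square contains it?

Terrace

Cast a ray rightward from (171092, 7131908). For each polygon, the edges (by vertex number in listed order) whose endpoints lie on opposite sides of northing = 7131908, where each meets that height, and whether that is right or left of the point:
Mesa: 4–5 at easting≈176171.7 (right), 6–1 at easting≈191097.2 (right) → 2 crossings.
Spur: no edge straddles that height → 0 crossings.
Knoll: 3–4 at easting≈179969.8 (right), 6–1 at easting≈199686.2 (right) → 2 crossings.
Cove: no edge straddles that height → 0 crossings.
Terrace: 2–3 at easting≈160062.8 (left), 5–1 at easting≈181172.4 (right) → 1 crossing.
Ford: no edge straddles that height → 0 crossings.
Only Terrace has an odd count, so the point is inside Terrace.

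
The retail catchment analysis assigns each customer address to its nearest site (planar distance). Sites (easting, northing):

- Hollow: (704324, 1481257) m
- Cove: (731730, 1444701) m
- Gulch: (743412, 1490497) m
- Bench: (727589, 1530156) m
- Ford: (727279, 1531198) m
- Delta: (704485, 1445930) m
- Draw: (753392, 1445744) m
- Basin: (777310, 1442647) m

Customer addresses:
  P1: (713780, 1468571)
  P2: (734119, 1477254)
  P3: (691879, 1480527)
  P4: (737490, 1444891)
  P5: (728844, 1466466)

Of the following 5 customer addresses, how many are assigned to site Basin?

0

P1 → Hollow
P2 → Gulch
P3 → Hollow
P4 → Cove
P5 → Cove
0 of the 5 go to Basin.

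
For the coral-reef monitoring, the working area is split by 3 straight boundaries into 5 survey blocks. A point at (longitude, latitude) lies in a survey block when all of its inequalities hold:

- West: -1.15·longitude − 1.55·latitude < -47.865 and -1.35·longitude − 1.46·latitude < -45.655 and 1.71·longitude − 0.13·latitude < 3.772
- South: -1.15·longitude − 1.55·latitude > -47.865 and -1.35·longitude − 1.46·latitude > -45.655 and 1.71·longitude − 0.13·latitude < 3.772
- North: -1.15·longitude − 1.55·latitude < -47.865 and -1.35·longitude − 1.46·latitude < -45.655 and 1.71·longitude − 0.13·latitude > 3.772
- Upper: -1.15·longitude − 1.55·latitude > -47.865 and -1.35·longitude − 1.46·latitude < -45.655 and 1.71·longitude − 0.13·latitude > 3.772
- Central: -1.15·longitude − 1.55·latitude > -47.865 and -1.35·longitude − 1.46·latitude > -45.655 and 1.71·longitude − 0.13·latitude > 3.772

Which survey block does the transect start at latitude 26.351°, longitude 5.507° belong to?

Upper

-1.15·5.507 − 1.55·26.351 = -47.177, which is > -47.865
-1.35·5.507 − 1.46·26.351 = -45.907, which is < -45.655
1.71·5.507 − 0.13·26.351 = 5.991, which is > 3.772
This sign pattern matches Upper.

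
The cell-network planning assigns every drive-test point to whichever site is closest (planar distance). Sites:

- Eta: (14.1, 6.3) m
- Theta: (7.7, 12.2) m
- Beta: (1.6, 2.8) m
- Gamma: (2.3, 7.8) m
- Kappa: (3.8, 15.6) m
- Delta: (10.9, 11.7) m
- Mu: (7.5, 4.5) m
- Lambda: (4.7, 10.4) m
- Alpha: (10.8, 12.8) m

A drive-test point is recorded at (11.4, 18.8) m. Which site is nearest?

Alpha

Squared distances to each site:
Eta: 163.540; Theta: 57.250; Beta: 352.040; Gamma: 203.810; Kappa: 68.000; Delta: 50.660; Mu: 219.700; Lambda: 115.450; Alpha: 36.360.
Minimum at Alpha.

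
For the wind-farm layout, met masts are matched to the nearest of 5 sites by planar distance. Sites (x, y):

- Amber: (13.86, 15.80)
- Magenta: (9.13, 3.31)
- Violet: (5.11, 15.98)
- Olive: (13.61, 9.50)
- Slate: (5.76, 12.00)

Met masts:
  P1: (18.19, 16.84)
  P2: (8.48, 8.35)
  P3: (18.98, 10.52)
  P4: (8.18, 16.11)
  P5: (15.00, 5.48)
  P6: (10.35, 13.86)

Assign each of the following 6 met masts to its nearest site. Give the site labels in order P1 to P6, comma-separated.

P1 → Amber (d²=19.83)
P2 → Slate (d²=20.72)
P3 → Olive (d²=29.88)
P4 → Violet (d²=9.44)
P5 → Olive (d²=18.09)
P6 → Amber (d²=16.08)

Amber, Slate, Olive, Violet, Olive, Amber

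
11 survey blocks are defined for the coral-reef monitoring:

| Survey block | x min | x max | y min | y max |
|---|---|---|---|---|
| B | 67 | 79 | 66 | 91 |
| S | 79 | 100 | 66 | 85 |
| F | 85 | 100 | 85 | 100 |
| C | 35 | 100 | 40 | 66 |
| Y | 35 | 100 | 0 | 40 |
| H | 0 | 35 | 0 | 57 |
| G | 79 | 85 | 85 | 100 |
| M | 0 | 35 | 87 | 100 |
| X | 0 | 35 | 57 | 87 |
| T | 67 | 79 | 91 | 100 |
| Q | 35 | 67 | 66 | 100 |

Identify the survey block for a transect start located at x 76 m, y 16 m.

The point has x = 76 and y = 16.
Only Y satisfies 35 ≤ x ≤ 100 and 0 ≤ y ≤ 40.

Y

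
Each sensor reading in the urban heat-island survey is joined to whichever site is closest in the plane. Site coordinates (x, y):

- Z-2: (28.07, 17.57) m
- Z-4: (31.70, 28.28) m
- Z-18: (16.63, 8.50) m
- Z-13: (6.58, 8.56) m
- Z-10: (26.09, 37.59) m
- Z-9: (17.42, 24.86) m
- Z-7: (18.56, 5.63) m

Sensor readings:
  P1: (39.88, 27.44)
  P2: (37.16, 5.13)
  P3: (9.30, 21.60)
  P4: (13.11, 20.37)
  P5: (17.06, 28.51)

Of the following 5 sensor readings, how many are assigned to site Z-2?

P1 → Z-4
P2 → Z-2
P3 → Z-9
P4 → Z-9
P5 → Z-9
1 of the 5 goes to Z-2.

1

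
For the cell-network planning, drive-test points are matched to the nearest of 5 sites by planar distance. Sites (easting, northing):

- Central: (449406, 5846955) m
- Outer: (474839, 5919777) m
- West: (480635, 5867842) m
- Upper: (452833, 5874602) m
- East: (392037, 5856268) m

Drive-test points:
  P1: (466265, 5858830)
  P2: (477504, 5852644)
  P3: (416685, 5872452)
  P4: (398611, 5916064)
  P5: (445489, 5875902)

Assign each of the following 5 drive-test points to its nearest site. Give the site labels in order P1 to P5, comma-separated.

West, West, East, East, Upper

P1 → West (d²=287713044.00)
P2 → West (d²=240782365.00)
P3 → East (d²=869445760.00)
P4 → East (d²=3618779092.00)
P5 → Upper (d²=55624336.00)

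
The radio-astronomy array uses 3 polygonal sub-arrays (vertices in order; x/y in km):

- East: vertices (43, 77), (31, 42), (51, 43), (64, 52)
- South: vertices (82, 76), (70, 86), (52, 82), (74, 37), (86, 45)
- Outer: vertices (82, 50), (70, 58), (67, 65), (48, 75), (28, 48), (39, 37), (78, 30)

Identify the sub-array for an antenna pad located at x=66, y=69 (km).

South

Cast a ray rightward from (66, 69). For each polygon, the edges (by vertex number in listed order) whose endpoints lie on opposite sides of y = 69, where each meets that height, and whether that is right or left of the point:
East: 1–2 at x≈40.3 (left), 4–1 at x≈49.7 (left) → 0 crossings.
South: 3–4 at x≈58.4 (left), 5–1 at x≈82.9 (right) → 1 crossing.
Outer: 3–4 at x≈59.4 (left), 4–5 at x≈43.6 (left) → 0 crossings.
Only South has an odd count, so the point is inside South.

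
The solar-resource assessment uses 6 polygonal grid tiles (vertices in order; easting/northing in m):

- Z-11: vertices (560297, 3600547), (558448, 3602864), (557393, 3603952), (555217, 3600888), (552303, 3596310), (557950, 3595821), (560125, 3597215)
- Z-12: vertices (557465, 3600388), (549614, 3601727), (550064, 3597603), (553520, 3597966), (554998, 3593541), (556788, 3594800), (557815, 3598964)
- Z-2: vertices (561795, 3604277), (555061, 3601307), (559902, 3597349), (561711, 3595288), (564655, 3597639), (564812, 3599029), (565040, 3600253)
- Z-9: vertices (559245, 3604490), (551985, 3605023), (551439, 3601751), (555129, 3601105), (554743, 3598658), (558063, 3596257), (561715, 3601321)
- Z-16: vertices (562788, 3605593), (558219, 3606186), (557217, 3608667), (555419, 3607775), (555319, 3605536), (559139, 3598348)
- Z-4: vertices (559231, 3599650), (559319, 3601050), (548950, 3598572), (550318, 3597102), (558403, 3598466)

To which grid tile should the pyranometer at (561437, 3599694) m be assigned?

Z-2

Cast a ray rightward from (561437, 3599694). For each polygon, the edges (by vertex number in listed order) whose endpoints lie on opposite sides of northing = 3599694, where each meets that height, and whether that is right or left of the point:
Z-11: 4–5 at easting≈554457.0 (left), 7–1 at easting≈560253.0 (left) → 0 crossings.
Z-12: 2–3 at easting≈549835.8 (left), 7–1 at easting≈557635.6 (left) → 0 crossings.
Z-2: 2–3 at easting≈557033.8 (left), 6–7 at easting≈564935.9 (right) → 1 crossing.
Z-9: 4–5 at easting≈554906.4 (left), 6–7 at easting≈560541.7 (left) → 0 crossings.
Z-16: 5–6 at easting≈558423.7 (left), 6–1 at easting≈559816.9 (left) → 0 crossings.
Z-4: 1–2 at easting≈559233.8 (left), 2–3 at easting≈553644.9 (left) → 0 crossings.
Only Z-2 has an odd count, so the point is inside Z-2.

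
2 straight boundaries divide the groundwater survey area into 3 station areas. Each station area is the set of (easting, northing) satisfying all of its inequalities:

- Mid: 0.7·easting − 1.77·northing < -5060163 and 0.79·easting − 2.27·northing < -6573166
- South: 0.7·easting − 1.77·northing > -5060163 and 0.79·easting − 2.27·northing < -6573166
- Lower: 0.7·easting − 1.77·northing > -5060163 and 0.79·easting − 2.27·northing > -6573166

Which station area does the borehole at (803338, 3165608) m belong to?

Lower

0.7·803338 − 1.77·3165608 = -5040789.560, which is > -5060163
0.79·803338 − 2.27·3165608 = -6551293.140, which is > -6573166
This sign pattern matches Lower.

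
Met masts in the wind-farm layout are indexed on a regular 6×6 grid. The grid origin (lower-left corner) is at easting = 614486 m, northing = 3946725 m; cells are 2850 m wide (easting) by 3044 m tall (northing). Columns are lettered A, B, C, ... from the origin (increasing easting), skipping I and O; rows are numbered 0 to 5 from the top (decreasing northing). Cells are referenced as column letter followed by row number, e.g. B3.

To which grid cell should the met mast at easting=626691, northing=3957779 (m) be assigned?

Column index: ⌊(626691 − 614486) / 2850⌋ = ⌊4.282⌋ = 4 → column E
Row offset from origin: ⌊(3957779 − 3946725) / 3044⌋ = ⌊3.631⌋ = 3 → row 2 (counted from top)

E2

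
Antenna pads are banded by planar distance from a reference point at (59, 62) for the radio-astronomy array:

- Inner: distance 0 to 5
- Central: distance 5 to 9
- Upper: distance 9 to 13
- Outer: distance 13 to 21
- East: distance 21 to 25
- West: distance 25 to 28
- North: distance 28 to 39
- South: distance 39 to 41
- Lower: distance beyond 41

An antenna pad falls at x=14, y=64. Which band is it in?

Distance = √((14−59)² + (64−62)²) = √(2025.000 + 4.000) = 45.044.
41 ≤ 45.044 < ∞ → Lower.

Lower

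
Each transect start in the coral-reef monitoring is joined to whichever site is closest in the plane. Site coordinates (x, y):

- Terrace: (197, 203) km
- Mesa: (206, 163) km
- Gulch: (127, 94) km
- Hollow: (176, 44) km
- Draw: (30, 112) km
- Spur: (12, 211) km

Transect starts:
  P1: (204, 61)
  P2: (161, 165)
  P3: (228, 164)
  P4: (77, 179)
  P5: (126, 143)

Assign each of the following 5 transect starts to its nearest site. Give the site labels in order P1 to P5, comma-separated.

P1 → Hollow (d²=1073.00)
P2 → Mesa (d²=2029.00)
P3 → Mesa (d²=485.00)
P4 → Spur (d²=5249.00)
P5 → Gulch (d²=2402.00)

Hollow, Mesa, Mesa, Spur, Gulch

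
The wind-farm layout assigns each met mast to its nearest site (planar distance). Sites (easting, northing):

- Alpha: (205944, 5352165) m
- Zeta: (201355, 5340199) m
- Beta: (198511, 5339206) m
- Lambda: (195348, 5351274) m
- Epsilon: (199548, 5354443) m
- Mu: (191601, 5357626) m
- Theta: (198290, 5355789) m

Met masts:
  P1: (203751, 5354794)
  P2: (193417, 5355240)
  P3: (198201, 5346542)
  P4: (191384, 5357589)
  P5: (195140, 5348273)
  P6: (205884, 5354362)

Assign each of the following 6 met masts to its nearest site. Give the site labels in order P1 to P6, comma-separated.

P1 → Alpha (d²=11720890.00)
P2 → Mu (d²=8990852.00)
P3 → Lambda (d²=30531433.00)
P4 → Mu (d²=48458.00)
P5 → Lambda (d²=9049265.00)
P6 → Alpha (d²=4830409.00)

Alpha, Mu, Lambda, Mu, Lambda, Alpha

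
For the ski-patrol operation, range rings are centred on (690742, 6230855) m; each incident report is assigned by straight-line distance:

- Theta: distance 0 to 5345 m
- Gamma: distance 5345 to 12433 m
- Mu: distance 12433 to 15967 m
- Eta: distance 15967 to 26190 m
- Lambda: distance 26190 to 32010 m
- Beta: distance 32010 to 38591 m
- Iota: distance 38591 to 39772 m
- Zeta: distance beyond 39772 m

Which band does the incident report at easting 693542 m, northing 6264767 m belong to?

Distance = √((693542−690742)² + (6264767−6230855)²) = √(7840000.000 + 1150023744.000) = 34027.397 m.
32010 ≤ 34027.397 < 38591 → Beta.

Beta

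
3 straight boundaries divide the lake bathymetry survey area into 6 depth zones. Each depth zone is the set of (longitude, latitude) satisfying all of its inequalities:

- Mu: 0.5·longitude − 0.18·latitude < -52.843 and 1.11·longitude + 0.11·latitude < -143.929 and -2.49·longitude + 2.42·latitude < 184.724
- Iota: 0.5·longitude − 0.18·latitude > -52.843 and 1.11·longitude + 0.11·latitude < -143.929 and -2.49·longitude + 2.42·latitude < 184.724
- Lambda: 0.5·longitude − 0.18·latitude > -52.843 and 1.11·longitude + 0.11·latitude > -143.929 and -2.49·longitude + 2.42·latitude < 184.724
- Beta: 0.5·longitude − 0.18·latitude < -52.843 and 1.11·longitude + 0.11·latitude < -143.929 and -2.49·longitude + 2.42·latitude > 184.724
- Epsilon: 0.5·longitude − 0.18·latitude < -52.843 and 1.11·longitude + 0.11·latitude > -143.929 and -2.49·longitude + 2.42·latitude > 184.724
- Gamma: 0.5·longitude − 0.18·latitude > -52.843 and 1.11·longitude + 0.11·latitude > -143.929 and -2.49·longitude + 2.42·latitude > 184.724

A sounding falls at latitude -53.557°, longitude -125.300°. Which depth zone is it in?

0.5·-125.300 − 0.18·-53.557 = -53.010, which is < -52.843
1.11·-125.300 + 0.11·-53.557 = -144.974, which is < -143.929
-2.49·-125.300 + 2.42·-53.557 = 182.389, which is < 184.724
This sign pattern matches Mu.

Mu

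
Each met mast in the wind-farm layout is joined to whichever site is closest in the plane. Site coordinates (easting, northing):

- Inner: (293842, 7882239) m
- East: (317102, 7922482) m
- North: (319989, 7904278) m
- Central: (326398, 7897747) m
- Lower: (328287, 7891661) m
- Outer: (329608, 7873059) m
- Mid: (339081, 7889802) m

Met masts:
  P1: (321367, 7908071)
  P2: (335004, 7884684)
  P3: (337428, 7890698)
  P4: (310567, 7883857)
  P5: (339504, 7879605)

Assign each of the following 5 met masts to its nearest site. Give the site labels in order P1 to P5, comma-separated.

P1 → North (d²=16285733.00)
P2 → Mid (d²=42815853.00)
P3 → Mid (d²=3535225.00)
P4 → Inner (d²=282343549.00)
P5 → Mid (d²=104157738.00)

North, Mid, Mid, Inner, Mid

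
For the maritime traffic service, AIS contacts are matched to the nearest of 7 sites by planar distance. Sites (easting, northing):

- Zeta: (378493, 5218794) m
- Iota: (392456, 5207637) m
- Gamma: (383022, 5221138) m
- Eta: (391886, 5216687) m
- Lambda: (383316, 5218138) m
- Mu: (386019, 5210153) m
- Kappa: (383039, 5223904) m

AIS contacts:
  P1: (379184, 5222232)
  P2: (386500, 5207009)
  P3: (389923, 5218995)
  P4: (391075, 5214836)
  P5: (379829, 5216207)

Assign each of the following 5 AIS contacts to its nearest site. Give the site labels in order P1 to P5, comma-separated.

Zeta, Mu, Eta, Eta, Zeta

P1 → Zeta (d²=12297325.00)
P2 → Mu (d²=10116097.00)
P3 → Eta (d²=9180233.00)
P4 → Eta (d²=4083922.00)
P5 → Zeta (d²=8477465.00)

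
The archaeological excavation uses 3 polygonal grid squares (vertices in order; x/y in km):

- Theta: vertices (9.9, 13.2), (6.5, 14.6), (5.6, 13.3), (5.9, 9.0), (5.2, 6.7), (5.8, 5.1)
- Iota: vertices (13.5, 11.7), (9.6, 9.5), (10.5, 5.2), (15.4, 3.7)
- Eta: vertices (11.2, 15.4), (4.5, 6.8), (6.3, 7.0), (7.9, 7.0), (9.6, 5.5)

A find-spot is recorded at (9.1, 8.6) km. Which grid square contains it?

Eta

Cast a ray rightward from (9.1, 8.6). For each polygon, the edges (by vertex number in listed order) whose endpoints lie on opposite sides of y = 8.6, where each meets that height, and whether that is right or left of the point:
Theta: 4–5 at x≈5.78 (left), 6–1 at x≈7.57 (left) → 0 crossings.
Iota: 2–3 at x≈9.79 (right), 4–1 at x≈14.24 (right) → 2 crossings.
Eta: 1–2 at x≈5.90 (left), 5–1 at x≈10.10 (right) → 1 crossing.
Only Eta has an odd count, so the point is inside Eta.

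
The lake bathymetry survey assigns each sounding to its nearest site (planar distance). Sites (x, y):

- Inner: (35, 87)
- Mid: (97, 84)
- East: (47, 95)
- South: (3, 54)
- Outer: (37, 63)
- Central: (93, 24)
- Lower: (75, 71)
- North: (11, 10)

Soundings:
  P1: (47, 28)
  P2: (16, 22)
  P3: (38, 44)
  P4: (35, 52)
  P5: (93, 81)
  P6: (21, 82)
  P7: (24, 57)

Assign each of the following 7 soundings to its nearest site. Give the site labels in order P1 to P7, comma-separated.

P1 → Outer (d²=1325.00)
P2 → North (d²=169.00)
P3 → Outer (d²=362.00)
P4 → Outer (d²=125.00)
P5 → Mid (d²=25.00)
P6 → Inner (d²=221.00)
P7 → Outer (d²=205.00)

Outer, North, Outer, Outer, Mid, Inner, Outer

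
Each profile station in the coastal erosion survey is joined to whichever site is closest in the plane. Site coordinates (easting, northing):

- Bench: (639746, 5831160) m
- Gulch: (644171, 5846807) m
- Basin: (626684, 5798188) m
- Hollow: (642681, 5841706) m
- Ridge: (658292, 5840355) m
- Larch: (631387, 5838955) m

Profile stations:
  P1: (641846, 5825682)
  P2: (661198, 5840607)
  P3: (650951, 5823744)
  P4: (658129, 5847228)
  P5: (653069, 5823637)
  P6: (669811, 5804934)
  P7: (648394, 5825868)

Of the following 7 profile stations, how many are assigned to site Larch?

P1 → Bench
P2 → Ridge
P3 → Bench
P4 → Ridge
P5 → Bench
P6 → Ridge
P7 → Bench
0 of the 7 go to Larch.

0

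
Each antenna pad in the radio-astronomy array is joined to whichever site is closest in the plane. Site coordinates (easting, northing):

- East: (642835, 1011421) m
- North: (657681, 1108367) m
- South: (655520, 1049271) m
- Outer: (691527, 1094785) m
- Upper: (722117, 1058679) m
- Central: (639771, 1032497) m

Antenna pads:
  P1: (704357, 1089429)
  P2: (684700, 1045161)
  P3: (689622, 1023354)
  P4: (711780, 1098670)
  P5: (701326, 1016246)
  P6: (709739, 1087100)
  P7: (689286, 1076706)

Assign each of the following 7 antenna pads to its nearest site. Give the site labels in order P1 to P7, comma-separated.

P1 → Outer (d²=193295636.00)
P2 → South (d²=868364500.00)
P3 → South (d²=1834637293.00)
P4 → Outer (d²=425277234.00)
P5 → Upper (d²=2232825170.00)
P6 → Outer (d²=390736169.00)
P7 → Outer (d²=331872322.00)

Outer, South, South, Outer, Upper, Outer, Outer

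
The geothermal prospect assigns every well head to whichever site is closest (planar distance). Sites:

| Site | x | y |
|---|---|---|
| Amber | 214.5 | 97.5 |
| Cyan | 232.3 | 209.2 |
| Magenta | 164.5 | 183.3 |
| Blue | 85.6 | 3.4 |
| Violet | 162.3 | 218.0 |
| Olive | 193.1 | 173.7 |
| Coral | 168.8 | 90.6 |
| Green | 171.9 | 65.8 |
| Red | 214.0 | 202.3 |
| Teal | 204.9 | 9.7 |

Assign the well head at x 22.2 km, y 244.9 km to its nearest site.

Squared distances to each site:
Amber: 58706.050; Cyan: 45416.500; Magenta: 24043.850; Blue: 62341.810; Violet: 20351.620; Olive: 34276.250; Coral: 45300.050; Green: 54486.900; Red: 38602.000; Teal: 88698.330.
Minimum at Violet.

Violet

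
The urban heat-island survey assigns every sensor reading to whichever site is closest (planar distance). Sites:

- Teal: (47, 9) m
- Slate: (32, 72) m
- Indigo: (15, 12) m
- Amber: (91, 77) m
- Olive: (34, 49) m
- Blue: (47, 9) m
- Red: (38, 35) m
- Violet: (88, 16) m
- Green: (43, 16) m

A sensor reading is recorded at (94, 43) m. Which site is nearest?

Violet

Squared distances to each site:
Teal: 3365.000; Slate: 4685.000; Indigo: 7202.000; Amber: 1165.000; Olive: 3636.000; Blue: 3365.000; Red: 3200.000; Violet: 765.000; Green: 3330.000.
Minimum at Violet.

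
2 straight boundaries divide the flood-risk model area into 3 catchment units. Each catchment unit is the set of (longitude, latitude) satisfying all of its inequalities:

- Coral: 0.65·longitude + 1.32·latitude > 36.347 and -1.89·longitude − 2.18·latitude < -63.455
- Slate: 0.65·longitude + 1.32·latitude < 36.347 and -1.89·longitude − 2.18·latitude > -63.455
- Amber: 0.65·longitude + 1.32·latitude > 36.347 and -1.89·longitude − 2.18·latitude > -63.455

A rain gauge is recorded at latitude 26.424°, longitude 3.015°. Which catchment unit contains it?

0.65·3.015 + 1.32·26.424 = 36.839, which is > 36.347
-1.89·3.015 − 2.18·26.424 = -63.303, which is > -63.455
This sign pattern matches Amber.

Amber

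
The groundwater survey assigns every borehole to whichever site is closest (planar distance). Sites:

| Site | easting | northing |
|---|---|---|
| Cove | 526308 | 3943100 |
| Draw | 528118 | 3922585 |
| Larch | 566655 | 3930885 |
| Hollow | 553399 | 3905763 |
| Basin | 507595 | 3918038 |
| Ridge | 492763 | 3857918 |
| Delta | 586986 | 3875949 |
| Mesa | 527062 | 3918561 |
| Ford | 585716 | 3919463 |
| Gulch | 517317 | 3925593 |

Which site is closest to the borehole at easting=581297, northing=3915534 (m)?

Ford

Squared distances to each site:
Cove: 3783674477.000; Draw: 2877722642.000; Larch: 450041365.000; Hollow: 873770845.000; Basin: 5438254820.000; Ridge: 11157872612.000; Delta: 1599336946.000; Mesa: 2950597954.000; Ford: 34964602.000; Gulch: 4194623881.000.
Minimum at Ford.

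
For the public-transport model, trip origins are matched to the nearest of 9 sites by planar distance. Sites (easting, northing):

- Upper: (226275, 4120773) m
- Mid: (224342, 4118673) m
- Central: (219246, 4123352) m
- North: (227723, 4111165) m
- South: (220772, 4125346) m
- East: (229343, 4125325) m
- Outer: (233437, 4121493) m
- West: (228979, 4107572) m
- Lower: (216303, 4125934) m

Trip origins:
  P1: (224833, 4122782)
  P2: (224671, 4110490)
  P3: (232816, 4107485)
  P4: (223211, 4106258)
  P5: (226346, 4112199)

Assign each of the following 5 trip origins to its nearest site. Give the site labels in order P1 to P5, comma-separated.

P1 → Upper (d²=6115445.00)
P2 → North (d²=9770329.00)
P3 → West (d²=14730138.00)
P4 → West (d²=34996420.00)
P5 → North (d²=2965285.00)

Upper, North, West, West, North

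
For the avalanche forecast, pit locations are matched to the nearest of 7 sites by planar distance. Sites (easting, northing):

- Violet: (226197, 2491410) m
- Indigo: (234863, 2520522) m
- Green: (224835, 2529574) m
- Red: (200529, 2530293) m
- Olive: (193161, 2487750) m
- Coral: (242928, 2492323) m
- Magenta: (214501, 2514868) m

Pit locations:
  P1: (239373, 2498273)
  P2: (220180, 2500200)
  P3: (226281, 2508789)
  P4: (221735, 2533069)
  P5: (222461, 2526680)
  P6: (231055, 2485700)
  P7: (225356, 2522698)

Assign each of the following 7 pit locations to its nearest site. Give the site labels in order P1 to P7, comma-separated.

P1 → Coral (d²=48040525.00)
P2 → Violet (d²=113468389.00)
P3 → Magenta (d²=175722641.00)
P4 → Green (d²=21825025.00)
P5 → Green (d²=14011112.00)
P6 → Violet (d²=56204264.00)
P7 → Green (d²=47550817.00)

Coral, Violet, Magenta, Green, Green, Violet, Green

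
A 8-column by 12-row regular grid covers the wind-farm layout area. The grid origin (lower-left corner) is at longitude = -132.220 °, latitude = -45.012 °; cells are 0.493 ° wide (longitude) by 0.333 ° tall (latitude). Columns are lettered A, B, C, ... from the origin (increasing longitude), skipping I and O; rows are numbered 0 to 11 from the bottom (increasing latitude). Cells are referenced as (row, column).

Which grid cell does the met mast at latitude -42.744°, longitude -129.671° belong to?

(6, F)

Column index: ⌊(-129.671 − -132.220) / 0.493⌋ = ⌊5.170⌋ = 5 → column F
Row offset from origin: ⌊(-42.744 − -45.012) / 0.333⌋ = ⌊6.811⌋ = 6 → row 6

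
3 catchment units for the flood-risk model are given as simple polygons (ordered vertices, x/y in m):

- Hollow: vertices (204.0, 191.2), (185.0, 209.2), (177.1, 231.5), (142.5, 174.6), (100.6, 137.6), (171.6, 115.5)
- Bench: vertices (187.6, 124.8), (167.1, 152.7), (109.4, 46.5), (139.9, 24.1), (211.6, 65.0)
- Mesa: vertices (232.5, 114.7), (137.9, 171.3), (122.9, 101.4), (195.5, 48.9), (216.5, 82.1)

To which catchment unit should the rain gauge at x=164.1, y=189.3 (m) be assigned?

Cast a ray rightward from (164.1, 189.3). For each polygon, the edges (by vertex number in listed order) whose endpoints lie on opposite sides of y = 189.3, where each meets that height, and whether that is right or left of the point:
Hollow: 3–4 at x≈151.44 (left), 6–1 at x≈203.19 (right) → 1 crossing.
Bench: no edge straddles that height → 0 crossings.
Mesa: no edge straddles that height → 0 crossings.
Only Hollow has an odd count, so the point is inside Hollow.

Hollow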